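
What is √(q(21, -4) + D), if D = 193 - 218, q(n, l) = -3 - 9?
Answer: I*√37 ≈ 6.0828*I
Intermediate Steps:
q(n, l) = -12
D = -25
√(q(21, -4) + D) = √(-12 - 25) = √(-37) = I*√37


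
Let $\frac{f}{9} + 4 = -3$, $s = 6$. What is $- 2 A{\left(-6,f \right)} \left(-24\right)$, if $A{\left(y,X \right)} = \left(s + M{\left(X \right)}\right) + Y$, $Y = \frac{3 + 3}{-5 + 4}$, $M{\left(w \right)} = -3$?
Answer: $-144$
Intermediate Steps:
$f = -63$ ($f = -36 + 9 \left(-3\right) = -36 - 27 = -63$)
$Y = -6$ ($Y = \frac{6}{-1} = 6 \left(-1\right) = -6$)
$A{\left(y,X \right)} = -3$ ($A{\left(y,X \right)} = \left(6 - 3\right) - 6 = 3 - 6 = -3$)
$- 2 A{\left(-6,f \right)} \left(-24\right) = \left(-2\right) \left(-3\right) \left(-24\right) = 6 \left(-24\right) = -144$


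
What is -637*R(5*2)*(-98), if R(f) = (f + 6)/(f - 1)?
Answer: 998816/9 ≈ 1.1098e+5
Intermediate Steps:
R(f) = (6 + f)/(-1 + f)
-637*R(5*2)*(-98) = -637*(6 + 5*2)/(-1 + 5*2)*(-98) = -637*(6 + 10)/(-1 + 10)*(-98) = -637*16/9*(-98) = -637*(⅑)*16*(-98) = -10192*(-98)/9 = -637*(-1568/9) = 998816/9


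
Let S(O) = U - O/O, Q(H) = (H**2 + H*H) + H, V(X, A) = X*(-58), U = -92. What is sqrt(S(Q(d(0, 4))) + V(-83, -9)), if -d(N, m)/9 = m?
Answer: sqrt(4721) ≈ 68.709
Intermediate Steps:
d(N, m) = -9*m
V(X, A) = -58*X
Q(H) = H + 2*H**2 (Q(H) = (H**2 + H**2) + H = 2*H**2 + H = H + 2*H**2)
S(O) = -93 (S(O) = -92 - O/O = -92 - 1*1 = -92 - 1 = -93)
sqrt(S(Q(d(0, 4))) + V(-83, -9)) = sqrt(-93 - 58*(-83)) = sqrt(-93 + 4814) = sqrt(4721)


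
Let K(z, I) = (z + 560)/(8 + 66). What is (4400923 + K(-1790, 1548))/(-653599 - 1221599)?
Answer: -81416768/34691163 ≈ -2.3469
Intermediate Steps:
K(z, I) = 280/37 + z/74 (K(z, I) = (560 + z)/74 = (560 + z)*(1/74) = 280/37 + z/74)
(4400923 + K(-1790, 1548))/(-653599 - 1221599) = (4400923 + (280/37 + (1/74)*(-1790)))/(-653599 - 1221599) = (4400923 + (280/37 - 895/37))/(-1875198) = (4400923 - 615/37)*(-1/1875198) = (162833536/37)*(-1/1875198) = -81416768/34691163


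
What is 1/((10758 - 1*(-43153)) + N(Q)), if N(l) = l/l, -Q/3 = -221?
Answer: 1/53912 ≈ 1.8549e-5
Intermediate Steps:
Q = 663 (Q = -3*(-221) = 663)
N(l) = 1
1/((10758 - 1*(-43153)) + N(Q)) = 1/((10758 - 1*(-43153)) + 1) = 1/((10758 + 43153) + 1) = 1/(53911 + 1) = 1/53912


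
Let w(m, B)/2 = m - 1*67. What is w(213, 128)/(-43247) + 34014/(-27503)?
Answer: -1479034334/1189422241 ≈ -1.2435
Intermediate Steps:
w(m, B) = -134 + 2*m (w(m, B) = 2*(m - 1*67) = 2*(m - 67) = 2*(-67 + m) = -134 + 2*m)
w(213, 128)/(-43247) + 34014/(-27503) = (-134 + 2*213)/(-43247) + 34014/(-27503) = (-134 + 426)*(-1/43247) + 34014*(-1/27503) = 292*(-1/43247) - 34014/27503 = -292/43247 - 34014/27503 = -1479034334/1189422241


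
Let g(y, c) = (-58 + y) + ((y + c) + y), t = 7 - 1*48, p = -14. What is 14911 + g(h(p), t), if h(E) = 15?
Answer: 14857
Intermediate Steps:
t = -41 (t = 7 - 48 = -41)
g(y, c) = -58 + c + 3*y (g(y, c) = (-58 + y) + ((c + y) + y) = (-58 + y) + (c + 2*y) = -58 + c + 3*y)
14911 + g(h(p), t) = 14911 + (-58 - 41 + 3*15) = 14911 + (-58 - 41 + 45) = 14911 - 54 = 14857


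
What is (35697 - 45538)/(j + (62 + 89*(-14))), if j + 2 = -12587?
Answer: 9841/13773 ≈ 0.71451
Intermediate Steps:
j = -12589 (j = -2 - 12587 = -12589)
(35697 - 45538)/(j + (62 + 89*(-14))) = (35697 - 45538)/(-12589 + (62 + 89*(-14))) = -9841/(-12589 + (62 - 1246)) = -9841/(-12589 - 1184) = -9841/(-13773) = -9841*(-1/13773) = 9841/13773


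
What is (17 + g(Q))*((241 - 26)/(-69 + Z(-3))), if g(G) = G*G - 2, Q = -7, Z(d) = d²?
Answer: -688/3 ≈ -229.33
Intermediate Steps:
g(G) = -2 + G² (g(G) = G² - 2 = -2 + G²)
(17 + g(Q))*((241 - 26)/(-69 + Z(-3))) = (17 + (-2 + (-7)²))*((241 - 26)/(-69 + (-3)²)) = (17 + (-2 + 49))*(215/(-69 + 9)) = (17 + 47)*(215/(-60)) = 64*(215*(-1/60)) = 64*(-43/12) = -688/3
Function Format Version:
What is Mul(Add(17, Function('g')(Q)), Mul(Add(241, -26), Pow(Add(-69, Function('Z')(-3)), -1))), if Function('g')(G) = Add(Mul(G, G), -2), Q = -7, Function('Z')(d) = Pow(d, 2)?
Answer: Rational(-688, 3) ≈ -229.33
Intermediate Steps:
Function('g')(G) = Add(-2, Pow(G, 2)) (Function('g')(G) = Add(Pow(G, 2), -2) = Add(-2, Pow(G, 2)))
Mul(Add(17, Function('g')(Q)), Mul(Add(241, -26), Pow(Add(-69, Function('Z')(-3)), -1))) = Mul(Add(17, Add(-2, Pow(-7, 2))), Mul(Add(241, -26), Pow(Add(-69, Pow(-3, 2)), -1))) = Mul(Add(17, Add(-2, 49)), Mul(215, Pow(Add(-69, 9), -1))) = Mul(Add(17, 47), Mul(215, Pow(-60, -1))) = Mul(64, Mul(215, Rational(-1, 60))) = Mul(64, Rational(-43, 12)) = Rational(-688, 3)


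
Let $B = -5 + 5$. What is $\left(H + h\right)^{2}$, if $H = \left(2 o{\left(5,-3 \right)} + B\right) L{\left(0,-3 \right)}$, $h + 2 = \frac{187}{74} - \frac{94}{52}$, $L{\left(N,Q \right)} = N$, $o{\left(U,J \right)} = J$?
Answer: $\frac{379456}{231361} \approx 1.6401$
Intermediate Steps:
$h = - \frac{616}{481}$ ($h = -2 + \left(\frac{187}{74} - \frac{94}{52}\right) = -2 + \left(187 \cdot \frac{1}{74} - \frac{47}{26}\right) = -2 + \left(\frac{187}{74} - \frac{47}{26}\right) = -2 + \frac{346}{481} = - \frac{616}{481} \approx -1.2807$)
$B = 0$
$H = 0$ ($H = \left(2 \left(-3\right) + 0\right) 0 = \left(-6 + 0\right) 0 = \left(-6\right) 0 = 0$)
$\left(H + h\right)^{2} = \left(0 - \frac{616}{481}\right)^{2} = \left(- \frac{616}{481}\right)^{2} = \frac{379456}{231361}$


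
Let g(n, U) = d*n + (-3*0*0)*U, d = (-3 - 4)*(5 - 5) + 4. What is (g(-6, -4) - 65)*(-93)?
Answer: 8277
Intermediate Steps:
d = 4 (d = -7*0 + 4 = 0 + 4 = 4)
g(n, U) = 4*n (g(n, U) = 4*n + (-3*0*0)*U = 4*n + (0*0)*U = 4*n + 0*U = 4*n + 0 = 4*n)
(g(-6, -4) - 65)*(-93) = (4*(-6) - 65)*(-93) = (-24 - 65)*(-93) = -89*(-93) = 8277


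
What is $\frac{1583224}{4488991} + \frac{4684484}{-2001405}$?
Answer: $- \frac{2551419155132}{1283469861765} \approx -1.9879$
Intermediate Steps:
$\frac{1583224}{4488991} + \frac{4684484}{-2001405} = 1583224 \cdot \frac{1}{4488991} + 4684484 \left(- \frac{1}{2001405}\right) = \frac{1583224}{4488991} - \frac{669212}{285915} = - \frac{2551419155132}{1283469861765}$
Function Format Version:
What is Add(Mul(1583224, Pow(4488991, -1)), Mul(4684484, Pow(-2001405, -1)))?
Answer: Rational(-2551419155132, 1283469861765) ≈ -1.9879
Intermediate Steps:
Add(Mul(1583224, Pow(4488991, -1)), Mul(4684484, Pow(-2001405, -1))) = Add(Mul(1583224, Rational(1, 4488991)), Mul(4684484, Rational(-1, 2001405))) = Add(Rational(1583224, 4488991), Rational(-669212, 285915)) = Rational(-2551419155132, 1283469861765)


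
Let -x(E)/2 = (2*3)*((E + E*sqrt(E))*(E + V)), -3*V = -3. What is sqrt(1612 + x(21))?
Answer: 2*sqrt(-983 - 1386*sqrt(21)) ≈ 171.28*I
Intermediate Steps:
V = 1 (V = -1/3*(-3) = 1)
x(E) = -12*(1 + E)*(E + E**(3/2)) (x(E) = -2*2*3*(E + E*sqrt(E))*(E + 1) = -12*(E + E**(3/2))*(1 + E) = -12*(1 + E)*(E + E**(3/2)))
sqrt(1612 + x(21)) = sqrt(1612 + (-12*21 - 12*21**2 - 252*sqrt(21) - 5292*sqrt(21))) = sqrt(1612 + (-252 - 12*441 - 252*sqrt(21) - 5292*sqrt(21))) = sqrt(1612 + (-252 - 5292 - 252*sqrt(21) - 5292*sqrt(21))) = sqrt(1612 + (-5544 - 5544*sqrt(21))) = sqrt(-3932 - 5544*sqrt(21))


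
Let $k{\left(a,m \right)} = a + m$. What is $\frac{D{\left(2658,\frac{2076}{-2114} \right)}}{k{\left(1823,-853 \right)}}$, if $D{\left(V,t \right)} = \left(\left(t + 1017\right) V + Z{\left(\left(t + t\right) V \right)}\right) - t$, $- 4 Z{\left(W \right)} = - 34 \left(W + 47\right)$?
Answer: $\frac{5616057679}{2050580} \approx 2738.8$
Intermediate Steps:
$Z{\left(W \right)} = \frac{799}{2} + \frac{17 W}{2}$ ($Z{\left(W \right)} = - \frac{\left(-34\right) \left(W + 47\right)}{4} = - \frac{\left(-34\right) \left(47 + W\right)}{4} = - \frac{-1598 - 34 W}{4} = \frac{799}{2} + \frac{17 W}{2}$)
$D{\left(V,t \right)} = \frac{799}{2} - t + V \left(1017 + t\right) + 17 V t$ ($D{\left(V,t \right)} = \left(\left(t + 1017\right) V + \left(\frac{799}{2} + \frac{17 \left(t + t\right) V}{2}\right)\right) - t = \left(\left(1017 + t\right) V + \left(\frac{799}{2} + \frac{17 \cdot 2 t V}{2}\right)\right) - t = \left(V \left(1017 + t\right) + \left(\frac{799}{2} + \frac{17 \cdot 2 V t}{2}\right)\right) - t = \left(V \left(1017 + t\right) + \left(\frac{799}{2} + 17 V t\right)\right) - t = \left(\frac{799}{2} + V \left(1017 + t\right) + 17 V t\right) - t = \frac{799}{2} - t + V \left(1017 + t\right) + 17 V t$)
$\frac{D{\left(2658,\frac{2076}{-2114} \right)}}{k{\left(1823,-853 \right)}} = \frac{\frac{799}{2} - \frac{2076}{-2114} + 1017 \cdot 2658 + 18 \cdot 2658 \frac{2076}{-2114}}{1823 - 853} = \frac{\frac{799}{2} - 2076 \left(- \frac{1}{2114}\right) + 2703186 + 18 \cdot 2658 \cdot 2076 \left(- \frac{1}{2114}\right)}{970} = \left(\frac{799}{2} - - \frac{1038}{1057} + 2703186 + 18 \cdot 2658 \left(- \frac{1038}{1057}\right)\right) \frac{1}{970} = \left(\frac{799}{2} + \frac{1038}{1057} + 2703186 - \frac{49662072}{1057}\right) \frac{1}{970} = \frac{5616057679}{2114} \cdot \frac{1}{970} = \frac{5616057679}{2050580}$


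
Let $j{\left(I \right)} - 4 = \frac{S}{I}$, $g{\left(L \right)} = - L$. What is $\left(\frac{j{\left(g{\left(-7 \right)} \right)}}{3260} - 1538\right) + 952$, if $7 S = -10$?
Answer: $- \frac{46803727}{79870} \approx -586.0$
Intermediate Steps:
$S = - \frac{10}{7}$ ($S = \frac{1}{7} \left(-10\right) = - \frac{10}{7} \approx -1.4286$)
$j{\left(I \right)} = 4 - \frac{10}{7 I}$
$\left(\frac{j{\left(g{\left(-7 \right)} \right)}}{3260} - 1538\right) + 952 = \left(\frac{4 - \frac{10}{7 \left(\left(-1\right) \left(-7\right)\right)}}{3260} - 1538\right) + 952 = \left(\left(4 - \frac{10}{7 \cdot 7}\right) \frac{1}{3260} - 1538\right) + 952 = \left(\left(4 - \frac{10}{49}\right) \frac{1}{3260} - 1538\right) + 952 = \left(\frac{186}{49} \cdot \frac{1}{3260} - 1538\right) + 952 = \left(\frac{93}{79870} - 1538\right) + 952 = - \frac{122839967}{79870} + 952 = - \frac{46803727}{79870}$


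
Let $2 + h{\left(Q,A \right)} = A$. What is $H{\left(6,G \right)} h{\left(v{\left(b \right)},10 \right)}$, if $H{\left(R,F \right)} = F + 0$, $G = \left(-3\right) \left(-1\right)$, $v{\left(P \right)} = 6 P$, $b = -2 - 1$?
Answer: $24$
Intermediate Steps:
$b = -3$
$h{\left(Q,A \right)} = -2 + A$
$G = 3$
$H{\left(R,F \right)} = F$
$H{\left(6,G \right)} h{\left(v{\left(b \right)},10 \right)} = 3 \left(-2 + 10\right) = 3 \cdot 8 = 24$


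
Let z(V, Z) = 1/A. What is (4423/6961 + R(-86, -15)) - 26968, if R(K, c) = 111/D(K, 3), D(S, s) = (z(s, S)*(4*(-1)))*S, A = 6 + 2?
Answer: -8071179804/299323 ≈ -26965.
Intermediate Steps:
A = 8
z(V, Z) = ⅛ (z(V, Z) = 1/8 = ⅛)
D(S, s) = -S/2 (D(S, s) = ((4*(-1))/8)*S = ((⅛)*(-4))*S = -S/2)
R(K, c) = -222/K (R(K, c) = 111/((-K/2)) = 111*(-2/K) = -222/K)
(4423/6961 + R(-86, -15)) - 26968 = (4423/6961 - 222/(-86)) - 26968 = (4423*(1/6961) - 222*(-1/86)) - 26968 = (4423/6961 + 111/43) - 26968 = 962860/299323 - 26968 = -8071179804/299323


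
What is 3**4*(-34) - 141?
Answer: -2895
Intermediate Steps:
3**4*(-34) - 141 = 81*(-34) - 141 = -2754 - 141 = -2895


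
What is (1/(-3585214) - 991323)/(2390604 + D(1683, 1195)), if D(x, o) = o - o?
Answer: -3554105098123/8570826929256 ≈ -0.41467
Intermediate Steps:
D(x, o) = 0
(1/(-3585214) - 991323)/(2390604 + D(1683, 1195)) = (1/(-3585214) - 991323)/(2390604 + 0) = (-1/3585214 - 991323)/2390604 = -3554105098123/3585214*1/2390604 = -3554105098123/8570826929256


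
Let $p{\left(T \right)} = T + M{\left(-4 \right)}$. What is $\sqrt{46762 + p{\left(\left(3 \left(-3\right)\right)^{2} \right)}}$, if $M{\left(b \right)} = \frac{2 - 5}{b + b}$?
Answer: $\frac{\sqrt{749494}}{4} \approx 216.43$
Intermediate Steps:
$M{\left(b \right)} = - \frac{3}{2 b}$
$p{\left(T \right)} = \frac{3}{8} + T$ ($p{\left(T \right)} = T - \frac{3}{2 \left(-4\right)} = T - - \frac{3}{8} = T + \frac{3}{8} = \frac{3}{8} + T$)
$\sqrt{46762 + p{\left(\left(3 \left(-3\right)\right)^{2} \right)}} = \sqrt{46762 + \left(\frac{3}{8} + \left(3 \left(-3\right)\right)^{2}\right)} = \sqrt{46762 + \left(\frac{3}{8} + \left(-9\right)^{2}\right)} = \sqrt{46762 + \left(\frac{3}{8} + 81\right)} = \sqrt{46762 + \frac{651}{8}} = \sqrt{\frac{374747}{8}} = \frac{\sqrt{749494}}{4}$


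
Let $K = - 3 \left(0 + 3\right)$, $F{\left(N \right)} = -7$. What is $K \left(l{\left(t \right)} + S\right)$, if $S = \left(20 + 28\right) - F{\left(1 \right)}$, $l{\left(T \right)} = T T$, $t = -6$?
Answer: $-819$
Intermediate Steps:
$l{\left(T \right)} = T^{2}$
$K = -9$ ($K = \left(-3\right) 3 = -9$)
$S = 55$ ($S = \left(20 + 28\right) - -7 = 48 + 7 = 55$)
$K \left(l{\left(t \right)} + S\right) = - 9 \left(\left(-6\right)^{2} + 55\right) = - 9 \left(36 + 55\right) = \left(-9\right) 91 = -819$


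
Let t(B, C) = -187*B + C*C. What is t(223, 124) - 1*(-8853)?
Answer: -17472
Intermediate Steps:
t(B, C) = C² - 187*B (t(B, C) = -187*B + C² = C² - 187*B)
t(223, 124) - 1*(-8853) = (124² - 187*223) - 1*(-8853) = (15376 - 41701) + 8853 = -26325 + 8853 = -17472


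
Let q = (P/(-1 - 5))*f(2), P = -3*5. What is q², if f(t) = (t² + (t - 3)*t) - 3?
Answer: 25/4 ≈ 6.2500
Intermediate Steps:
P = -15
f(t) = -3 + t² + t*(-3 + t) (f(t) = (t² + (-3 + t)*t) - 3 = (t² + t*(-3 + t)) - 3 = -3 + t² + t*(-3 + t))
q = -5/2 (q = (-15/(-1 - 5))*(-3 - 3*2 + 2*2²) = (-15/(-6))*(-3 - 6 + 2*4) = (-15*(-⅙))*(-3 - 6 + 8) = (5/2)*(-1) = -5/2 ≈ -2.5000)
q² = (-5/2)² = 25/4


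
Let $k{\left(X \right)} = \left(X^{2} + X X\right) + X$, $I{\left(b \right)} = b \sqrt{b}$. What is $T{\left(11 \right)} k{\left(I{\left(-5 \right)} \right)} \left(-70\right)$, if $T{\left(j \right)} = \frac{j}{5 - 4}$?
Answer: $192500 + 3850 i \sqrt{5} \approx 1.925 \cdot 10^{5} + 8608.9 i$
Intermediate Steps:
$T{\left(j \right)} = j$ ($T{\left(j \right)} = \frac{j}{1} = j 1 = j$)
$I{\left(b \right)} = b^{\frac{3}{2}}$
$k{\left(X \right)} = X + 2 X^{2}$ ($k{\left(X \right)} = \left(X^{2} + X^{2}\right) + X = 2 X^{2} + X = X + 2 X^{2}$)
$T{\left(11 \right)} k{\left(I{\left(-5 \right)} \right)} \left(-70\right) = 11 \left(-5\right)^{\frac{3}{2}} \left(1 + 2 \left(-5\right)^{\frac{3}{2}}\right) \left(-70\right) = 11 - 5 i \sqrt{5} \left(1 + 2 \left(- 5 i \sqrt{5}\right)\right) \left(-70\right) = 11 - 5 i \sqrt{5} \left(1 - 10 i \sqrt{5}\right) \left(-70\right) = 11 \left(- 5 i \sqrt{5} \left(1 - 10 i \sqrt{5}\right)\right) \left(-70\right) = - 55 i \sqrt{5} \left(1 - 10 i \sqrt{5}\right) \left(-70\right) = 3850 i \sqrt{5} \left(1 - 10 i \sqrt{5}\right)$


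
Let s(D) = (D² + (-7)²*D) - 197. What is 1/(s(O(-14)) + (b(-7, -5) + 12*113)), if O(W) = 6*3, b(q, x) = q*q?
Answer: 1/2414 ≈ 0.00041425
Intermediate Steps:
b(q, x) = q²
O(W) = 18
s(D) = -197 + D² + 49*D (s(D) = (D² + 49*D) - 197 = -197 + D² + 49*D)
1/(s(O(-14)) + (b(-7, -5) + 12*113)) = 1/((-197 + 18² + 49*18) + ((-7)² + 12*113)) = 1/((-197 + 324 + 882) + (49 + 1356)) = 1/(1009 + 1405) = 1/2414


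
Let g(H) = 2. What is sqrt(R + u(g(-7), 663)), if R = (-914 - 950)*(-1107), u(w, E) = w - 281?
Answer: 3*sqrt(229241) ≈ 1436.4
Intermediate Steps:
u(w, E) = -281 + w
R = 2063448 (R = -1864*(-1107) = 2063448)
sqrt(R + u(g(-7), 663)) = sqrt(2063448 + (-281 + 2)) = sqrt(2063448 - 279) = sqrt(2063169) = 3*sqrt(229241)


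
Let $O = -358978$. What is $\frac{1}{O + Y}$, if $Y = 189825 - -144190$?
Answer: $- \frac{1}{24963} \approx -4.0059 \cdot 10^{-5}$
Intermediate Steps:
$Y = 334015$ ($Y = 189825 + 144190 = 334015$)
$\frac{1}{O + Y} = \frac{1}{-358978 + 334015} = \frac{1}{-24963} = - \frac{1}{24963}$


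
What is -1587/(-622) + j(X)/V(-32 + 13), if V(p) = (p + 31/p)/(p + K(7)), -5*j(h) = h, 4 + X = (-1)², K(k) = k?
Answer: 220998/76195 ≈ 2.9004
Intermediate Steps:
X = -3 (X = -4 + (-1)² = -4 + 1 = -3)
j(h) = -h/5
V(p) = (p + 31/p)/(7 + p) (V(p) = (p + 31/p)/(p + 7) = (p + 31/p)/(7 + p))
-1587/(-622) + j(X)/V(-32 + 13) = -1587/(-622) + (-⅕*(-3))/(((31 + (-32 + 13)²)/((-32 + 13)*(7 + (-32 + 13))))) = -1587*(-1/622) + 3/(5*(((31 + (-19)²)/((-19)*(7 - 19))))) = 1587/622 + 3/(5*((-1/19*(31 + 361)/(-12)))) = 1587/622 + 3/(5*((-1/19*(-1/12)*392))) = 1587/622 + 3/(5*(98/57)) = 1587/622 + (⅗)*(57/98) = 1587/622 + 171/490 = 220998/76195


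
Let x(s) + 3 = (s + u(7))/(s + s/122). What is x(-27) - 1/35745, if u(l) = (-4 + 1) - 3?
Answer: -23580154/13189905 ≈ -1.7877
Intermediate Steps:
u(l) = -6 (u(l) = -3 - 3 = -6)
x(s) = -3 + 122*(-6 + s)/(123*s) (x(s) = -3 + (s - 6)/(s + s/122) = -3 + (-6 + s)/(s + s*(1/122)) = -3 + (-6 + s)/(s + s/122) = -3 + (-6 + s)/((123*s/122)) = -3 + (-6 + s)*(122/(123*s)) = -3 + 122*(-6 + s)/(123*s))
x(-27) - 1/35745 = (1/123)*(-732 - 247*(-27))/(-27) - 1/35745 = (1/123)*(-1/27)*(-732 + 6669) - 1*1/35745 = (1/123)*(-1/27)*5937 - 1/35745 = -1979/1107 - 1/35745 = -23580154/13189905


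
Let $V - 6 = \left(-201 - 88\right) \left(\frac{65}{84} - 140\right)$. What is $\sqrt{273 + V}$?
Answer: $\frac{\sqrt{71469111}}{42} \approx 201.28$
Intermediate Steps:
$V = \frac{3380359}{84}$ ($V = 6 + \left(-201 - 88\right) \left(\frac{65}{84} - 140\right) = 6 - 289 \left(65 \cdot \frac{1}{84} - 140\right) = 6 - 289 \left(\frac{65}{84} - 140\right) = 6 - - \frac{3379855}{84} = 6 + \frac{3379855}{84} = \frac{3380359}{84} \approx 40242.0$)
$\sqrt{273 + V} = \sqrt{273 + \frac{3380359}{84}} = \sqrt{\frac{3403291}{84}} = \frac{\sqrt{71469111}}{42}$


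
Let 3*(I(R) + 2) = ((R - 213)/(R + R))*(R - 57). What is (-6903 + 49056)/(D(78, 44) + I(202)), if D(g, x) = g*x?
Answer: 51089436/4155565 ≈ 12.294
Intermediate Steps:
I(R) = -2 + (-213 + R)*(-57 + R)/(6*R) (I(R) = -2 + (((R - 213)/(R + R))*(R - 57))/3 = -2 + (((-213 + R)/((2*R)))*(-57 + R))/3 = -2 + (((-213 + R)*(1/(2*R)))*(-57 + R))/3 = -2 + (((-213 + R)/(2*R))*(-57 + R))/3 = -2 + ((-213 + R)*(-57 + R)/(2*R))/3 = -2 + (-213 + R)*(-57 + R)/(6*R))
(-6903 + 49056)/(D(78, 44) + I(202)) = (-6903 + 49056)/(78*44 + (1/6)*(12141 + 202*(-282 + 202))/202) = 42153/(3432 + (1/6)*(1/202)*(12141 + 202*(-80))) = 42153/(3432 + (1/6)*(1/202)*(12141 - 16160)) = 42153/(3432 + (1/6)*(1/202)*(-4019)) = 42153/(3432 - 4019/1212) = 42153/(4155565/1212) = 42153*(1212/4155565) = 51089436/4155565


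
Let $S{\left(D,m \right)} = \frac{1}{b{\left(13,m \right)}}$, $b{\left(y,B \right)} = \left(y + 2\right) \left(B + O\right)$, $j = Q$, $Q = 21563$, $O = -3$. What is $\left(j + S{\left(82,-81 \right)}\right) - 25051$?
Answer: $- \frac{4394881}{1260} \approx -3488.0$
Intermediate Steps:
$j = 21563$
$b{\left(y,B \right)} = \left(-3 + B\right) \left(2 + y\right)$ ($b{\left(y,B \right)} = \left(y + 2\right) \left(B - 3\right) = \left(2 + y\right) \left(-3 + B\right) = \left(-3 + B\right) \left(2 + y\right)$)
$S{\left(D,m \right)} = \frac{1}{-45 + 15 m}$ ($S{\left(D,m \right)} = \frac{1}{-6 - 39 + 2 m + m 13} = \frac{1}{-6 - 39 + 2 m + 13 m} = \frac{1}{-45 + 15 m}$)
$\left(j + S{\left(82,-81 \right)}\right) - 25051 = \left(21563 + \frac{1}{15 \left(-3 - 81\right)}\right) - 25051 = \left(21563 + \frac{1}{15 \left(-84\right)}\right) - 25051 = \left(21563 + \frac{1}{15} \left(- \frac{1}{84}\right)\right) - 25051 = \left(21563 - \frac{1}{1260}\right) - 25051 = \frac{27169379}{1260} - 25051 = - \frac{4394881}{1260}$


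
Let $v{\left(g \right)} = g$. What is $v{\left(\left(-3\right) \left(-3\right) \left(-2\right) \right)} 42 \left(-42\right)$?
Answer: $31752$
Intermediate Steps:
$v{\left(\left(-3\right) \left(-3\right) \left(-2\right) \right)} 42 \left(-42\right) = \left(-3\right) \left(-3\right) \left(-2\right) 42 \left(-42\right) = 9 \left(-2\right) 42 \left(-42\right) = \left(-18\right) 42 \left(-42\right) = \left(-756\right) \left(-42\right) = 31752$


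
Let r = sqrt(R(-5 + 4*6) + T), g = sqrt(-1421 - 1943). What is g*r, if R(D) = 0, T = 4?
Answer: 116*I ≈ 116.0*I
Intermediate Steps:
g = 58*I (g = sqrt(-3364) = 58*I ≈ 58.0*I)
r = 2 (r = sqrt(0 + 4) = sqrt(4) = 2)
g*r = (58*I)*2 = 116*I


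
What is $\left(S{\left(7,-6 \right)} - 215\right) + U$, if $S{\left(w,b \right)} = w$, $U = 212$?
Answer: $4$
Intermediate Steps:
$\left(S{\left(7,-6 \right)} - 215\right) + U = \left(7 - 215\right) + 212 = -208 + 212 = 4$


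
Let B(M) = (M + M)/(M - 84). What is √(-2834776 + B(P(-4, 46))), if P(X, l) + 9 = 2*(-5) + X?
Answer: I*√32455345502/107 ≈ 1683.7*I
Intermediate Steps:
P(X, l) = -19 + X (P(X, l) = -9 + (2*(-5) + X) = -9 + (-10 + X) = -19 + X)
B(M) = 2*M/(-84 + M) (B(M) = (2*M)/(-84 + M) = 2*M/(-84 + M))
√(-2834776 + B(P(-4, 46))) = √(-2834776 + 2*(-19 - 4)/(-84 + (-19 - 4))) = √(-2834776 + 2*(-23)/(-84 - 23)) = √(-2834776 + 2*(-23)/(-107)) = √(-2834776 + 2*(-23)*(-1/107)) = √(-2834776 + 46/107) = √(-303320986/107) = I*√32455345502/107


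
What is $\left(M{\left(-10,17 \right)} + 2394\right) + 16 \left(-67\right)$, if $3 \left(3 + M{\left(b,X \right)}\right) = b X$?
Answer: $\frac{3787}{3} \approx 1262.3$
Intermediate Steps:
$M{\left(b,X \right)} = -3 + \frac{X b}{3}$ ($M{\left(b,X \right)} = -3 + \frac{b X}{3} = -3 + \frac{X b}{3}$)
$\left(M{\left(-10,17 \right)} + 2394\right) + 16 \left(-67\right) = \left(\left(-3 + \frac{1}{3} \cdot 17 \left(-10\right)\right) + 2394\right) + 16 \left(-67\right) = \left(\left(-3 - \frac{170}{3}\right) + 2394\right) - 1072 = \left(- \frac{179}{3} + 2394\right) - 1072 = \frac{7003}{3} - 1072 = \frac{3787}{3}$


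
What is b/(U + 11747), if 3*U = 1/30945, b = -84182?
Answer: -3907517985/545266373 ≈ -7.1663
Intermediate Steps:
U = 1/92835 (U = (1/3)/30945 = (1/3)*(1/30945) = 1/92835 ≈ 1.0772e-5)
b/(U + 11747) = -84182/(1/92835 + 11747) = -84182/1090532746/92835 = -84182*92835/1090532746 = -3907517985/545266373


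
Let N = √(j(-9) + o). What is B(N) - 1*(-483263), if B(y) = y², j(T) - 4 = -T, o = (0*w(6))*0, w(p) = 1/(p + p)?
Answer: 483276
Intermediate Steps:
w(p) = 1/(2*p)
o = 0 (o = (0*((½)/6))*0 = (0*((½)*(⅙)))*0 = (0*(1/12))*0 = 0*0 = 0)
j(T) = 4 - T
N = √13 (N = √((4 - 1*(-9)) + 0) = √((4 + 9) + 0) = √(13 + 0) = √13 ≈ 3.6056)
B(N) - 1*(-483263) = (√13)² - 1*(-483263) = 13 + 483263 = 483276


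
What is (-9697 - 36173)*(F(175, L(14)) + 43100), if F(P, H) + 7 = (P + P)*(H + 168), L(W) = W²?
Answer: -7820513910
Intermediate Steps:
F(P, H) = -7 + 2*P*(168 + H) (F(P, H) = -7 + (P + P)*(H + 168) = -7 + (2*P)*(168 + H) = -7 + 2*P*(168 + H))
(-9697 - 36173)*(F(175, L(14)) + 43100) = (-9697 - 36173)*((-7 + 336*175 + 2*14²*175) + 43100) = -45870*((-7 + 58800 + 2*196*175) + 43100) = -45870*((-7 + 58800 + 68600) + 43100) = -45870*(127393 + 43100) = -45870*170493 = -7820513910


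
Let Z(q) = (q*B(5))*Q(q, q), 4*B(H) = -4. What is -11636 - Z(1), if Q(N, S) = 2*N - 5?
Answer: -11639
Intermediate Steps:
Q(N, S) = -5 + 2*N
B(H) = -1 (B(H) = (¼)*(-4) = -1)
Z(q) = -q*(-5 + 2*q) (Z(q) = (q*(-1))*(-5 + 2*q) = (-q)*(-5 + 2*q) = -q*(-5 + 2*q))
-11636 - Z(1) = -11636 - (5 - 2*1) = -11636 - (5 - 2) = -11636 - 3 = -11639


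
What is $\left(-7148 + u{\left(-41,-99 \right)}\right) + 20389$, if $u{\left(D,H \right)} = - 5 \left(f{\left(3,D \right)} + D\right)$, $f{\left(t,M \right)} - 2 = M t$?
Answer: $14051$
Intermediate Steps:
$f{\left(t,M \right)} = 2 + M t$
$u{\left(D,H \right)} = -10 - 20 D$ ($u{\left(D,H \right)} = - 5 \left(\left(2 + D 3\right) + D\right) = - 5 \left(\left(2 + 3 D\right) + D\right) = - 5 \left(2 + 4 D\right) = -10 - 20 D$)
$\left(-7148 + u{\left(-41,-99 \right)}\right) + 20389 = \left(-7148 - -810\right) + 20389 = \left(-7148 + \left(-10 + 820\right)\right) + 20389 = \left(-7148 + 810\right) + 20389 = -6338 + 20389 = 14051$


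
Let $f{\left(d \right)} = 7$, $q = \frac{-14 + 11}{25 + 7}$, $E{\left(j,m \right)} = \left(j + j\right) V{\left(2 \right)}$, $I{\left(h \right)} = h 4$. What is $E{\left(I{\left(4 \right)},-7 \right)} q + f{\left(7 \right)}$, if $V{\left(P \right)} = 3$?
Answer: $-2$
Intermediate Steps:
$I{\left(h \right)} = 4 h$
$E{\left(j,m \right)} = 6 j$ ($E{\left(j,m \right)} = \left(j + j\right) 3 = 2 j 3 = 6 j$)
$q = - \frac{3}{32} \approx -0.09375$
$E{\left(I{\left(4 \right)},-7 \right)} q + f{\left(7 \right)} = 6 \cdot 4 \cdot 4 \left(- \frac{3}{32}\right) + 7 = 6 \cdot 16 \left(- \frac{3}{32}\right) + 7 = 96 \left(- \frac{3}{32}\right) + 7 = -9 + 7 = -2$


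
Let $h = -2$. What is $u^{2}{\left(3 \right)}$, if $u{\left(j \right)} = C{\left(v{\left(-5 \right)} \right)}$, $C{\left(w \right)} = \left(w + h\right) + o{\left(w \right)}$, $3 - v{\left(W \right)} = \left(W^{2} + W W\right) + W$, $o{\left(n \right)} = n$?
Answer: $7396$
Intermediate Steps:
$v{\left(W \right)} = 3 - W - 2 W^{2}$ ($v{\left(W \right)} = 3 - \left(\left(W^{2} + W W\right) + W\right) = 3 - \left(\left(W^{2} + W^{2}\right) + W\right) = 3 - \left(2 W^{2} + W\right) = 3 - \left(W + 2 W^{2}\right) = 3 - W - 2 W^{2}$)
$C{\left(w \right)} = -2 + 2 w$ ($C{\left(w \right)} = \left(w - 2\right) + w = \left(-2 + w\right) + w = -2 + 2 w$)
$u{\left(j \right)} = -86$ ($u{\left(j \right)} = -2 + 2 \left(3 - -5 - 2 \left(-5\right)^{2}\right) = -2 + 2 \left(3 + 5 - 50\right) = -2 + 2 \left(-42\right) = -2 - 84 = -86$)
$u^{2}{\left(3 \right)} = \left(-86\right)^{2} = 7396$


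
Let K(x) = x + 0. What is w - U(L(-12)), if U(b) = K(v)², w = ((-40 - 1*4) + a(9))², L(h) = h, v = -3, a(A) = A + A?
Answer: 667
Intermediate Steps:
a(A) = 2*A
K(x) = x
w = 676 (w = ((-40 - 1*4) + 2*9)² = ((-40 - 4) + 18)² = (-44 + 18)² = (-26)² = 676)
U(b) = 9 (U(b) = (-3)² = 9)
w - U(L(-12)) = 676 - 1*9 = 676 - 9 = 667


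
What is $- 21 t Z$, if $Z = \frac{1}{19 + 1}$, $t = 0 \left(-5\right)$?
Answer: $0$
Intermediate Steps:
$t = 0$
$Z = \frac{1}{20} \approx 0.05$
$- 21 t Z = \left(-21\right) 0 \cdot \frac{1}{20} = 0 \cdot \frac{1}{20} = 0$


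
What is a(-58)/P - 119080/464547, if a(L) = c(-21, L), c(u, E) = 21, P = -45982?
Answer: -5485292047/21360800154 ≈ -0.25679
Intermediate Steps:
a(L) = 21
a(-58)/P - 119080/464547 = 21/(-45982) - 119080/464547 = 21*(-1/45982) - 119080*1/464547 = -21/45982 - 119080/464547 = -5485292047/21360800154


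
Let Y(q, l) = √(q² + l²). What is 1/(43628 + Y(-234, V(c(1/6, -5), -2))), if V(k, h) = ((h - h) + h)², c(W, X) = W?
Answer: 10907/475836903 - √13693/951673806 ≈ 2.2799e-5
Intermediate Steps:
V(k, h) = h² (V(k, h) = (0 + h)² = h²)
Y(q, l) = √(l² + q²)
1/(43628 + Y(-234, V(c(1/6, -5), -2))) = 1/(43628 + √(((-2)²)² + (-234)²)) = 1/(43628 + √(4² + 54756)) = 1/(43628 + √(16 + 54756)) = 1/(43628 + √54772) = 1/(43628 + 2*√13693)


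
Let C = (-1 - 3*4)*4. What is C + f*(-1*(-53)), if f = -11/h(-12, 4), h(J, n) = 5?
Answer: -843/5 ≈ -168.60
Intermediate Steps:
f = -11/5 ≈ -2.2000
C = -52 (C = (-1 - 12)*4 = -13*4 = -52)
C + f*(-1*(-53)) = -52 - (-11)*(-53)/5 = -52 - 11/5*53 = -52 - 583/5 = -843/5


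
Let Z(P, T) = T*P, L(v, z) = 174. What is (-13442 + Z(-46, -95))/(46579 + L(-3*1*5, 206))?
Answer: -1296/6679 ≈ -0.19404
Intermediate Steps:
Z(P, T) = P*T
(-13442 + Z(-46, -95))/(46579 + L(-3*1*5, 206)) = (-13442 - 46*(-95))/(46579 + 174) = (-13442 + 4370)/46753 = -9072*1/46753 = -1296/6679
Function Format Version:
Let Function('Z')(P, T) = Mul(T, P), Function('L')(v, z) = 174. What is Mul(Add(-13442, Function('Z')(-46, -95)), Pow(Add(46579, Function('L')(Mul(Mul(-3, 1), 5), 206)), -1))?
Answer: Rational(-1296, 6679) ≈ -0.19404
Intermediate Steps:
Function('Z')(P, T) = Mul(P, T)
Mul(Add(-13442, Function('Z')(-46, -95)), Pow(Add(46579, Function('L')(Mul(Mul(-3, 1), 5), 206)), -1)) = Mul(Add(-13442, Mul(-46, -95)), Pow(Add(46579, 174), -1)) = Mul(Add(-13442, 4370), Pow(46753, -1)) = Mul(-9072, Rational(1, 46753)) = Rational(-1296, 6679)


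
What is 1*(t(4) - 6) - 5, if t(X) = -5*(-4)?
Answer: 9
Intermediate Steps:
t(X) = 20
1*(t(4) - 6) - 5 = 1*(20 - 6) - 5 = 1*14 - 5 = 14 - 5 = 9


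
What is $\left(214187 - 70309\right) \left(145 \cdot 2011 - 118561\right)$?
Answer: $24895785852$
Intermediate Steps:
$\left(214187 - 70309\right) \left(145 \cdot 2011 - 118561\right) = 143878 \left(291595 - 118561\right) = 143878 \cdot 173034 = 24895785852$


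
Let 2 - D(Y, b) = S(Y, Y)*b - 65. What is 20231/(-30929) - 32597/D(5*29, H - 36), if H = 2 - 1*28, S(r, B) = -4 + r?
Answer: -1186407492/272453561 ≈ -4.3545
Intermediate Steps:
H = -26 (H = 2 - 28 = -26)
D(Y, b) = 67 - b*(-4 + Y) (D(Y, b) = 2 - ((-4 + Y)*b - 65) = 2 - (b*(-4 + Y) - 65) = 2 - (-65 + b*(-4 + Y)) = 2 + (65 - b*(-4 + Y)) = 67 - b*(-4 + Y))
20231/(-30929) - 32597/D(5*29, H - 36) = 20231/(-30929) - 32597/(67 - (-26 - 36)*(-4 + 5*29)) = 20231*(-1/30929) - 32597/(67 - 1*(-62)*(-4 + 145)) = -20231/30929 - 32597/(67 - 1*(-62)*141) = -20231/30929 - 32597/(67 + 8742) = -20231/30929 - 32597/8809 = -1186407492/272453561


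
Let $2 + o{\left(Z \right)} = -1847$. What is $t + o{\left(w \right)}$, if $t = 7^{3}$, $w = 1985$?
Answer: $-1506$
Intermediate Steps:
$o{\left(Z \right)} = -1849$ ($o{\left(Z \right)} = -2 - 1847 = -1849$)
$t = 343$
$t + o{\left(w \right)} = 343 - 1849 = -1506$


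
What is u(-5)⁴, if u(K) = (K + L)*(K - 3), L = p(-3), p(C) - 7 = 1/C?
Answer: 2560000/81 ≈ 31605.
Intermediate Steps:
p(C) = 7 + 1/C
L = 20/3 (L = 7 + 1/(-3) = 7 - ⅓ = 20/3 ≈ 6.6667)
u(K) = (-3 + K)*(20/3 + K) (u(K) = (K + 20/3)*(K - 3) = (20/3 + K)*(-3 + K) = (-3 + K)*(20/3 + K))
u(-5)⁴ = (-20 + (-5)² + (11/3)*(-5))⁴ = (-20 + 25 - 55/3)⁴ = (-40/3)⁴ = 2560000/81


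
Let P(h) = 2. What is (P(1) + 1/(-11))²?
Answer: 441/121 ≈ 3.6446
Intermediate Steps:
(P(1) + 1/(-11))² = (2 + 1/(-11))² = (2 - 1/11)² = (21/11)² = 441/121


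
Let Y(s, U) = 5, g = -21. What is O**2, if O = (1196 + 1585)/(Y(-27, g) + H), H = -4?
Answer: 7733961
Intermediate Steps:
O = 2781 (O = (1196 + 1585)/(5 - 4) = 2781/1 = 2781*1 = 2781)
O**2 = 2781**2 = 7733961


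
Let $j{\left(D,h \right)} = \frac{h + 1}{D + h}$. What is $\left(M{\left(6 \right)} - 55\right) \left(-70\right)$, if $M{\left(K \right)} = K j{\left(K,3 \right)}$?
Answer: $\frac{10990}{3} \approx 3663.3$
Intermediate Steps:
$j{\left(D,h \right)} = \frac{1 + h}{D + h}$
$M{\left(K \right)} = \frac{4 K}{3 + K}$ ($M{\left(K \right)} = K \frac{1 + 3}{K + 3} = K \frac{1}{3 + K} 4 = K \frac{4}{3 + K} = \frac{4 K}{3 + K}$)
$\left(M{\left(6 \right)} - 55\right) \left(-70\right) = \left(4 \cdot 6 \frac{1}{3 + 6} - 55\right) \left(-70\right) = \left(4 \cdot 6 \cdot \frac{1}{9} - 55\right) \left(-70\right) = \left(\frac{8}{3} - 55\right) \left(-70\right) = \left(- \frac{157}{3}\right) \left(-70\right) = \frac{10990}{3}$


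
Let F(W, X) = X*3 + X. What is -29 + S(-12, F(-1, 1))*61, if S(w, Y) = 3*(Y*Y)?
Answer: 2899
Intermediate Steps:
F(W, X) = 4*X (F(W, X) = 3*X + X = 4*X)
S(w, Y) = 3*Y²
-29 + S(-12, F(-1, 1))*61 = -29 + (3*(4*1)²)*61 = -29 + (3*4²)*61 = -29 + (3*16)*61 = -29 + 48*61 = -29 + 2928 = 2899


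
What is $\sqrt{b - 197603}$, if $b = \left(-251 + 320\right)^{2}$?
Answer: $i \sqrt{192842} \approx 439.14 i$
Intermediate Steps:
$b = 4761$ ($b = 69^{2} = 4761$)
$\sqrt{b - 197603} = \sqrt{4761 - 197603} = \sqrt{-192842} = i \sqrt{192842}$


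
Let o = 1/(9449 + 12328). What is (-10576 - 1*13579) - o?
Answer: -526023436/21777 ≈ -24155.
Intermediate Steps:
o = 1/21777 ≈ 4.5920e-5
(-10576 - 1*13579) - o = (-10576 - 1*13579) - 1*1/21777 = (-10576 - 13579) - 1/21777 = -24155 - 1/21777 = -526023436/21777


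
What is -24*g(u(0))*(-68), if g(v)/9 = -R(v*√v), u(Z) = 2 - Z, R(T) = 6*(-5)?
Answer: 440640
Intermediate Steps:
R(T) = -30
g(v) = 270 (g(v) = 9*(-1*(-30)) = 9*30 = 270)
-24*g(u(0))*(-68) = -24*270*(-68) = -6480*(-68) = 440640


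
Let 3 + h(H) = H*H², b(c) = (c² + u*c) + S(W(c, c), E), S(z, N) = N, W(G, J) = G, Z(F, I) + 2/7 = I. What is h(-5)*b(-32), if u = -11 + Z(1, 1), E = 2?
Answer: -1214208/7 ≈ -1.7346e+5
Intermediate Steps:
Z(F, I) = -2/7 + I
u = -72/7 (u = -11 + (-2/7 + 1) = -11 + 5/7 = -72/7 ≈ -10.286)
b(c) = 2 + c² - 72*c/7 (b(c) = (c² - 72*c/7) + 2 = 2 + c² - 72*c/7)
h(H) = -3 + H³ (h(H) = -3 + H*H² = -3 + H³)
h(-5)*b(-32) = (-3 + (-5)³)*(2 + (-32)² - 72/7*(-32)) = (-3 - 125)*(2 + 1024 + 2304/7) = -128*9486/7 = -1214208/7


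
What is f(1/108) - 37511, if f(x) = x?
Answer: -4051187/108 ≈ -37511.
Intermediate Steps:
f(1/108) - 37511 = 1/108 - 37511 = -4051187/108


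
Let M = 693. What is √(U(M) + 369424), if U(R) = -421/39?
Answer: √561877485/39 ≈ 607.79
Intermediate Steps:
U(R) = -421/39 (U(R) = -421*1/39 = -421/39)
√(U(M) + 369424) = √(-421/39 + 369424) = √(14407115/39) = √561877485/39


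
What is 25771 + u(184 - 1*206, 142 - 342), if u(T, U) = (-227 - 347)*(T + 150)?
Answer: -47701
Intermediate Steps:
u(T, U) = -86100 - 574*T (u(T, U) = -574*(150 + T) = -86100 - 574*T)
25771 + u(184 - 1*206, 142 - 342) = 25771 + (-86100 - 574*(184 - 1*206)) = 25771 + (-86100 - 574*(184 - 206)) = 25771 + (-86100 - 574*(-22)) = 25771 + (-86100 + 12628) = 25771 - 73472 = -47701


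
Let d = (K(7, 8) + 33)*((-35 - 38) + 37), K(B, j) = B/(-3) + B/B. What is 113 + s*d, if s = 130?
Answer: -148087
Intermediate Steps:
K(B, j) = 1 - B/3 (K(B, j) = B*(-⅓) + 1 = -B/3 + 1 = 1 - B/3)
d = -1140 (d = ((1 - ⅓*7) + 33)*((-35 - 38) + 37) = ((1 - 7/3) + 33)*(-73 + 37) = (-4/3 + 33)*(-36) = (95/3)*(-36) = -1140)
113 + s*d = 113 + 130*(-1140) = 113 - 148200 = -148087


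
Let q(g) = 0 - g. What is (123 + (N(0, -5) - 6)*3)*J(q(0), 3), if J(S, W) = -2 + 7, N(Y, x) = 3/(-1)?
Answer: 480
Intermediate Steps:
N(Y, x) = -3 (N(Y, x) = 3*(-1) = -3)
q(g) = -g
J(S, W) = 5
(123 + (N(0, -5) - 6)*3)*J(q(0), 3) = (123 + (-3 - 6)*3)*5 = (123 - 9*3)*5 = (123 - 27)*5 = 96*5 = 480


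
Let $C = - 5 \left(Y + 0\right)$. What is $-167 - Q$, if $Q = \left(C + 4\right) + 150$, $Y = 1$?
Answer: $-316$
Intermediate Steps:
$C = -5$ ($C = - 5 \left(1 + 0\right) = \left(-5\right) 1 = -5$)
$Q = 149$ ($Q = \left(-5 + 4\right) + 150 = -1 + 150 = 149$)
$-167 - Q = -167 - 149 = -316$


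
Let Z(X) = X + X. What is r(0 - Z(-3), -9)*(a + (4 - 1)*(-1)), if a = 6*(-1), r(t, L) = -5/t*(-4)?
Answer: -30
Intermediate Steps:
Z(X) = 2*X
r(t, L) = 20/t
a = -6
r(0 - Z(-3), -9)*(a + (4 - 1)*(-1)) = (20/(0 - 2*(-3)))*(-6 + (4 - 1)*(-1)) = (20/(0 - 1*(-6)))*(-6 + 3*(-1)) = (20/(0 + 6))*(-6 - 3) = (20/6)*(-9) = (20*(1/6))*(-9) = (10/3)*(-9) = -30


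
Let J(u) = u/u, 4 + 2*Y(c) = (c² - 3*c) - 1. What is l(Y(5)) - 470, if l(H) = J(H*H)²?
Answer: -469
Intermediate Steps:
Y(c) = -5/2 + c²/2 - 3*c/2 (Y(c) = -2 + ((c² - 3*c) - 1)/2 = -2 + (-1 + c² - 3*c)/2 = -2 + (-½ + c²/2 - 3*c/2) = -5/2 + c²/2 - 3*c/2)
J(u) = 1
l(H) = 1 (l(H) = 1² = 1)
l(Y(5)) - 470 = 1 - 470 = -469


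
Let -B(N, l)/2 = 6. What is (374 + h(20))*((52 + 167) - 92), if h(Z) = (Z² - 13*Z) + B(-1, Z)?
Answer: 63754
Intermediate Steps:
B(N, l) = -12 (B(N, l) = -2*6 = -12)
h(Z) = -12 + Z² - 13*Z (h(Z) = (Z² - 13*Z) - 12 = -12 + Z² - 13*Z)
(374 + h(20))*((52 + 167) - 92) = (374 + (-12 + 20² - 13*20))*((52 + 167) - 92) = (374 + (-12 + 400 - 260))*(219 - 92) = (374 + 128)*127 = 502*127 = 63754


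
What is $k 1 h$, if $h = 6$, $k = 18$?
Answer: $108$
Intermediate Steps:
$k 1 h = 18 \cdot 1 \cdot 6 = 18 \cdot 6 = 108$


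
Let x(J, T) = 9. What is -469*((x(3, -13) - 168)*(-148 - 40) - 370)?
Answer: -13845818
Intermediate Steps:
-469*((x(3, -13) - 168)*(-148 - 40) - 370) = -469*((9 - 168)*(-148 - 40) - 370) = -469*(-159*(-188) - 370) = -469*(29892 - 370) = -469*29522 = -13845818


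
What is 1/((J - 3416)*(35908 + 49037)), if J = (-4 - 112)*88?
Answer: -1/1157290680 ≈ -8.6409e-10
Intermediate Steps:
J = -10208 (J = -116*88 = -10208)
1/((J - 3416)*(35908 + 49037)) = 1/((-10208 - 3416)*(35908 + 49037)) = 1/(-13624*84945) = 1/(-1157290680) = -1/1157290680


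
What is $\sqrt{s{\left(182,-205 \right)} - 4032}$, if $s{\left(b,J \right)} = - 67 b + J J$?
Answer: $\sqrt{25799} \approx 160.62$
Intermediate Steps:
$s{\left(b,J \right)} = J^{2} - 67 b$ ($s{\left(b,J \right)} = - 67 b + J^{2} = J^{2} - 67 b$)
$\sqrt{s{\left(182,-205 \right)} - 4032} = \sqrt{\left(\left(-205\right)^{2} - 12194\right) - 4032} = \sqrt{\left(42025 - 12194\right) - 4032} = \sqrt{29831 - 4032} = \sqrt{25799}$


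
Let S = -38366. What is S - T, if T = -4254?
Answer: -34112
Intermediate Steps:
S - T = -38366 - 1*(-4254) = -38366 + 4254 = -34112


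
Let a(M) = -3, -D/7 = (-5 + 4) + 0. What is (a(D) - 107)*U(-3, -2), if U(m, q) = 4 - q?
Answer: -660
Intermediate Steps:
D = 7 (D = -7*((-5 + 4) + 0) = -7*(-1 + 0) = -7*(-1) = 7)
(a(D) - 107)*U(-3, -2) = (-3 - 107)*(4 - 1*(-2)) = -110*(4 + 2) = -110*6 = -660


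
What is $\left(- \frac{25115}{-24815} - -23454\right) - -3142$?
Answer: $\frac{132000971}{4963} \approx 26597.0$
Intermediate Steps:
$\left(- \frac{25115}{-24815} - -23454\right) - -3142 = \left(\left(-25115\right) \left(- \frac{1}{24815}\right) + 23454\right) + 3142 = \left(\frac{5023}{4963} + 23454\right) + 3142 = \frac{116407225}{4963} + 3142 = \frac{132000971}{4963}$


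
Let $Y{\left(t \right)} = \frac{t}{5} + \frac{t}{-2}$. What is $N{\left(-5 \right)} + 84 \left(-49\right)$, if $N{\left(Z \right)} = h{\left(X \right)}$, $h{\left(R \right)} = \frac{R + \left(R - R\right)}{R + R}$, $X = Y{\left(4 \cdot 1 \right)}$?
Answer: $- \frac{8231}{2} \approx -4115.5$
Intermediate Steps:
$Y{\left(t \right)} = - \frac{3 t}{10}$ ($Y{\left(t \right)} = t \frac{1}{5} + t \left(- \frac{1}{2}\right) = \frac{t}{5} - \frac{t}{2} = - \frac{3 t}{10}$)
$X = - \frac{6}{5}$ ($X = - \frac{3 \cdot 4 \cdot 1}{10} = \left(- \frac{3}{10}\right) 4 = - \frac{6}{5} \approx -1.2$)
$h{\left(R \right)} = \frac{1}{2}$ ($h{\left(R \right)} = \frac{R + 0}{2 R} = R \frac{1}{2 R} = \frac{1}{2}$)
$N{\left(Z \right)} = \frac{1}{2}$
$N{\left(-5 \right)} + 84 \left(-49\right) = \frac{1}{2} + 84 \left(-49\right) = \frac{1}{2} - 4116 = - \frac{8231}{2}$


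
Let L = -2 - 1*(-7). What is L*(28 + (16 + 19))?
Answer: 315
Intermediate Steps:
L = 5 (L = -2 + 7 = 5)
L*(28 + (16 + 19)) = 5*(28 + (16 + 19)) = 5*(28 + 35) = 5*63 = 315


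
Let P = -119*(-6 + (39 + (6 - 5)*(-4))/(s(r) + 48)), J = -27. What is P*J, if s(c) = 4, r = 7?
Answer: -890001/52 ≈ -17115.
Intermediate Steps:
P = 32963/52 (P = -119*(-6 + (39 + (6 - 5)*(-4))/(4 + 48)) = -119*(-6 + (39 + 1*(-4))/52) = -119*(-6 + (39 - 4)*(1/52)) = -119*(-6 + 35*(1/52)) = -119*(-6 + 35/52) = -119*(-277/52) = 32963/52 ≈ 633.90)
P*J = (32963/52)*(-27) = -890001/52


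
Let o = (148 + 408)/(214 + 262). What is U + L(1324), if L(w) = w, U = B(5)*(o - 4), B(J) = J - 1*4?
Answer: 157219/119 ≈ 1321.2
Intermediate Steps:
B(J) = -4 + J (B(J) = J - 4 = -4 + J)
o = 139/119 (o = 556/476 = 556*(1/476) = 139/119 ≈ 1.1681)
U = -337/119 (U = (-4 + 5)*(139/119 - 4) = 1*(-337/119) = -337/119 ≈ -2.8319)
U + L(1324) = -337/119 + 1324 = 157219/119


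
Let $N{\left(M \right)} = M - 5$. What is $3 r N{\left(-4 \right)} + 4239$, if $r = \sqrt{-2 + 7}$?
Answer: $4239 - 27 \sqrt{5} \approx 4178.6$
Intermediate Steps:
$N{\left(M \right)} = -5 + M$ ($N{\left(M \right)} = M - 5 = -5 + M$)
$r = \sqrt{5} \approx 2.2361$
$3 r N{\left(-4 \right)} + 4239 = 3 \sqrt{5} \left(-5 - 4\right) + 4239 = 3 \sqrt{5} \left(-9\right) + 4239 = - 27 \sqrt{5} + 4239 = 4239 - 27 \sqrt{5}$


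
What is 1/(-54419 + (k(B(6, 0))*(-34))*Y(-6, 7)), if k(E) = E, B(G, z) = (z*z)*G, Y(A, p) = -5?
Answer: -1/54419 ≈ -1.8376e-5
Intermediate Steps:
B(G, z) = G*z**2 (B(G, z) = z**2*G = G*z**2)
1/(-54419 + (k(B(6, 0))*(-34))*Y(-6, 7)) = 1/(-54419 + ((6*0**2)*(-34))*(-5)) = 1/(-54419 + ((6*0)*(-34))*(-5)) = 1/(-54419 + (0*(-34))*(-5)) = 1/(-54419 + 0*(-5)) = 1/(-54419 + 0) = 1/(-54419) = -1/54419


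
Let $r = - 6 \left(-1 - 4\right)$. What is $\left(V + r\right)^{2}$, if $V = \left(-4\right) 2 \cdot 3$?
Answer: $36$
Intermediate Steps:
$V = -24$ ($V = \left(-8\right) 3 = -24$)
$r = 30$ ($r = \left(-6\right) \left(-5\right) = 30$)
$\left(V + r\right)^{2} = \left(-24 + 30\right)^{2} = 6^{2} = 36$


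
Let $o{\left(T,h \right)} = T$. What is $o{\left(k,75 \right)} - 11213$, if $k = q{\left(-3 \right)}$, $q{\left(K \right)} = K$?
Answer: $-11216$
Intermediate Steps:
$k = -3$
$o{\left(k,75 \right)} - 11213 = -3 - 11213 = -11216$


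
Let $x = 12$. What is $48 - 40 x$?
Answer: $-432$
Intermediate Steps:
$48 - 40 x = 48 - 480 = -432$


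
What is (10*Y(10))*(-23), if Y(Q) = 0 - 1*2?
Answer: 460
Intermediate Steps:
Y(Q) = -2 (Y(Q) = 0 - 2 = -2)
(10*Y(10))*(-23) = (10*(-2))*(-23) = -20*(-23) = 460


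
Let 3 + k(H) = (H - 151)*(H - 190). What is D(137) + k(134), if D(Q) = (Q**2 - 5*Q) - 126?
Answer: 18907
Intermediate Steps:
k(H) = -3 + (-190 + H)*(-151 + H) (k(H) = -3 + (H - 151)*(H - 190) = -3 + (-151 + H)*(-190 + H) = -3 + (-190 + H)*(-151 + H))
D(Q) = -126 + Q**2 - 5*Q
D(137) + k(134) = (-126 + 137**2 - 5*137) + (28687 + 134**2 - 341*134) = (-126 + 18769 - 685) + (28687 + 17956 - 45694) = 17958 + 949 = 18907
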